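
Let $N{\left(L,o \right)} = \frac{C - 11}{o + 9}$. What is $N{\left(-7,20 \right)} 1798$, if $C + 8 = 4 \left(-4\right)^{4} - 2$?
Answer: $62186$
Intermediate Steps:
$C = 1014$ ($C = -8 - \left(2 - 4 \left(-4\right)^{4}\right) = -8 + \left(4 \cdot 256 - 2\right) = -8 + \left(1024 - 2\right) = -8 + 1022 = 1014$)
$N{\left(L,o \right)} = \frac{1003}{9 + o}$ ($N{\left(L,o \right)} = \frac{1014 - 11}{o + 9} = \frac{1003}{9 + o}$)
$N{\left(-7,20 \right)} 1798 = \frac{1003}{9 + 20} \cdot 1798 = \frac{1003}{29} \cdot 1798 = 62186$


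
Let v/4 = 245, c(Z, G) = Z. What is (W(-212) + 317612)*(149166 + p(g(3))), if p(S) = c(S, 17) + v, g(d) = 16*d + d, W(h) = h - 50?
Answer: 47665017950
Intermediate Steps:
v = 980 (v = 4*245 = 980)
W(h) = -50 + h
g(d) = 17*d
p(S) = 980 + S (p(S) = S + 980 = 980 + S)
(W(-212) + 317612)*(149166 + p(g(3))) = ((-50 - 212) + 317612)*(149166 + (980 + 17*3)) = (-262 + 317612)*(149166 + (980 + 51)) = 317350*(149166 + 1031) = 317350*150197 = 47665017950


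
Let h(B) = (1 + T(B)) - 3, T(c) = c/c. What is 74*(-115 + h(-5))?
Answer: -8584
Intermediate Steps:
T(c) = 1
h(B) = -1 (h(B) = (1 + 1) - 3 = 2 - 3 = -1)
74*(-115 + h(-5)) = 74*(-115 - 1) = 74*(-116) = -8584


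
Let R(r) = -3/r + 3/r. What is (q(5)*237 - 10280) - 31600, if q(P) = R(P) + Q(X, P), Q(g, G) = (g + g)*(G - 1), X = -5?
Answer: -51360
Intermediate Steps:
Q(g, G) = 2*g*(-1 + G) (Q(g, G) = (2*g)*(-1 + G) = 2*g*(-1 + G))
R(r) = 0
q(P) = 10 - 10*P (q(P) = 0 + 2*(-5)*(-1 + P) = 0 + (10 - 10*P) = 10 - 10*P)
(q(5)*237 - 10280) - 31600 = ((10 - 10*5)*237 - 10280) - 31600 = ((10 - 50)*237 - 10280) - 31600 = (-40*237 - 10280) - 31600 = (-9480 - 10280) - 31600 = -19760 - 31600 = -51360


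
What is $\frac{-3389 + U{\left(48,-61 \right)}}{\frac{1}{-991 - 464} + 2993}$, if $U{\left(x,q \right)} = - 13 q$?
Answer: $- \frac{1888590}{2177407} \approx -0.86736$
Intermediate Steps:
$\frac{-3389 + U{\left(48,-61 \right)}}{\frac{1}{-991 - 464} + 2993} = \frac{-3389 - -793}{\frac{1}{-991 - 464} + 2993} = \frac{-3389 + 793}{\frac{1}{-1455} + 2993} = - \frac{2596}{- \frac{1}{1455} + 2993} = - \frac{2596}{\frac{4354814}{1455}} = \left(-2596\right) \frac{1455}{4354814} = - \frac{1888590}{2177407}$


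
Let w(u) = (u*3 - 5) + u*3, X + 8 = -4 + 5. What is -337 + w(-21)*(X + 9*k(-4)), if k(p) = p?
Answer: 5296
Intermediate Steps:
X = -7 (X = -8 + (-4 + 5) = -8 + 1 = -7)
w(u) = -5 + 6*u (w(u) = (3*u - 5) + 3*u = (-5 + 3*u) + 3*u = -5 + 6*u)
-337 + w(-21)*(X + 9*k(-4)) = -337 + (-5 + 6*(-21))*(-7 + 9*(-4)) = -337 + (-5 - 126)*(-7 - 36) = -337 - 131*(-43) = -337 + 5633 = 5296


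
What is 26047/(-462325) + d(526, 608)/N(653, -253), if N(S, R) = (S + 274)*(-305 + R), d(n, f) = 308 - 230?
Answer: -2251548142/39857500575 ≈ -0.056490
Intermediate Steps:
d(n, f) = 78
N(S, R) = (-305 + R)*(274 + S) (N(S, R) = (274 + S)*(-305 + R) = (-305 + R)*(274 + S))
26047/(-462325) + d(526, 608)/N(653, -253) = 26047/(-462325) + 78/(-83570 - 305*653 + 274*(-253) - 253*653) = 26047*(-1/462325) + 78/(-83570 - 199165 - 69322 - 165209) = -26047/462325 + 78/(-517266) = -26047/462325 + 78*(-1/517266) = -26047/462325 - 13/86211 = -2251548142/39857500575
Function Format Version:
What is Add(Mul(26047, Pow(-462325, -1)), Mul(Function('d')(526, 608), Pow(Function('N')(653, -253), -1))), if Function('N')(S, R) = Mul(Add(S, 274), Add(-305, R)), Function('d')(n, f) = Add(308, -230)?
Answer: Rational(-2251548142, 39857500575) ≈ -0.056490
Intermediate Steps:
Function('d')(n, f) = 78
Function('N')(S, R) = Mul(Add(-305, R), Add(274, S)) (Function('N')(S, R) = Mul(Add(274, S), Add(-305, R)) = Mul(Add(-305, R), Add(274, S)))
Add(Mul(26047, Pow(-462325, -1)), Mul(Function('d')(526, 608), Pow(Function('N')(653, -253), -1))) = Add(Mul(26047, Pow(-462325, -1)), Mul(78, Pow(Add(-83570, Mul(-305, 653), Mul(274, -253), Mul(-253, 653)), -1))) = Add(Mul(26047, Rational(-1, 462325)), Mul(78, Pow(Add(-83570, -199165, -69322, -165209), -1))) = Add(Rational(-26047, 462325), Mul(78, Pow(-517266, -1))) = Add(Rational(-26047, 462325), Mul(78, Rational(-1, 517266))) = Add(Rational(-26047, 462325), Rational(-13, 86211)) = Rational(-2251548142, 39857500575)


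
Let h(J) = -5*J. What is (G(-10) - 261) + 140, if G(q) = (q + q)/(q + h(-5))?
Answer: -367/3 ≈ -122.33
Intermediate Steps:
G(q) = 2*q/(25 + q) (G(q) = (q + q)/(q - 5*(-5)) = (2*q)/(q + 25) = (2*q)/(25 + q) = 2*q/(25 + q))
(G(-10) - 261) + 140 = (2*(-10)/(25 - 10) - 261) + 140 = (2*(-10)/15 - 261) + 140 = (2*(-10)*(1/15) - 261) + 140 = (-4/3 - 261) + 140 = -787/3 + 140 = -367/3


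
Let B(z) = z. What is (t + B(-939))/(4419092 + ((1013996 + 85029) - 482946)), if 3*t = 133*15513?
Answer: 686804/5035171 ≈ 0.13640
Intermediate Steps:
t = 687743 (t = (133*15513)/3 = (⅓)*2063229 = 687743)
(t + B(-939))/(4419092 + ((1013996 + 85029) - 482946)) = (687743 - 939)/(4419092 + ((1013996 + 85029) - 482946)) = 686804/(4419092 + (1099025 - 482946)) = 686804/(4419092 + 616079) = 686804/5035171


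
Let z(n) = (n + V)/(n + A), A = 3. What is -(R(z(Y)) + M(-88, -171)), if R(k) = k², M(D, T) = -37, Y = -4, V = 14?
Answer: -63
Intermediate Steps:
z(n) = (14 + n)/(3 + n) (z(n) = (n + 14)/(n + 3) = (14 + n)/(3 + n))
-(R(z(Y)) + M(-88, -171)) = -(((14 - 4)/(3 - 4))² - 37) = -((10/(-1))² - 37) = -((-1*10)² - 37) = -((-10)² - 37) = -(100 - 37) = -1*63 = -63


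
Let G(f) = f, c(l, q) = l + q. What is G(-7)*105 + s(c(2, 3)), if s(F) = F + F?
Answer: -725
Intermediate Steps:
s(F) = 2*F
G(-7)*105 + s(c(2, 3)) = -7*105 + 2*(2 + 3) = -735 + 2*5 = -735 + 10 = -725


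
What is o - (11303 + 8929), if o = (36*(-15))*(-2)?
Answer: -19152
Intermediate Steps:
o = 1080 (o = -540*(-2) = 1080)
o - (11303 + 8929) = 1080 - (11303 + 8929) = 1080 - 1*20232 = 1080 - 20232 = -19152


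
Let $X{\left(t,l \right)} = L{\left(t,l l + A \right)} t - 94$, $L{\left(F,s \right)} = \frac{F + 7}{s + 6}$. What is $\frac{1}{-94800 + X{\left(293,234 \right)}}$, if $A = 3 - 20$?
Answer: $- \frac{10949}{1038976826} \approx -1.0538 \cdot 10^{-5}$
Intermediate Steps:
$A = -17$ ($A = 3 - 20 = -17$)
$L{\left(F,s \right)} = \frac{7 + F}{6 + s}$
$X{\left(t,l \right)} = -94 + \frac{t \left(7 + t\right)}{-11 + l^{2}}$ ($X{\left(t,l \right)} = \frac{7 + t}{6 + \left(l l - 17\right)} t - 94 = \frac{7 + t}{6 + \left(l^{2} - 17\right)} t - 94 = \frac{7 + t}{6 + \left(-17 + l^{2}\right)} t - 94 = \frac{7 + t}{-11 + l^{2}} t - 94 = \frac{t \left(7 + t\right)}{-11 + l^{2}} - 94 = -94 + \frac{t \left(7 + t\right)}{-11 + l^{2}}$)
$\frac{1}{-94800 + X{\left(293,234 \right)}} = \frac{1}{-94800 + \frac{1034 - 94 \cdot 234^{2} + 293 \left(7 + 293\right)}{-11 + 234^{2}}} = \frac{1}{-94800 + \frac{1034 - 5147064 + 293 \cdot 300}{-11 + 54756}} = \frac{1}{-94800 + \frac{1034 - 5147064 + 87900}{54745}} = \frac{1}{-94800 + \frac{1}{54745} \left(-5058130\right)} = \frac{1}{-94800 - \frac{1011626}{10949}} = \frac{1}{- \frac{1038976826}{10949}} = - \frac{10949}{1038976826}$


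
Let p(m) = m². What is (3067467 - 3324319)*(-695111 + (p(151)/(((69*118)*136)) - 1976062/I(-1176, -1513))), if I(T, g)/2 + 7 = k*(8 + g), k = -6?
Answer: 446032476699899919205/2497819044 ≈ 1.7857e+11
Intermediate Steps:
I(T, g) = -110 - 12*g (I(T, g) = -14 + 2*(-6*(8 + g)) = -14 + 2*(-48 - 6*g) = -14 + (-96 - 12*g) = -110 - 12*g)
(3067467 - 3324319)*(-695111 + (p(151)/(((69*118)*136)) - 1976062/I(-1176, -1513))) = (3067467 - 3324319)*(-695111 + (151²/(((69*118)*136)) - 1976062/(-110 - 12*(-1513)))) = -256852*(-695111 + (22801/((8142*136)) - 1976062/(-110 + 18156))) = -256852*(-695111 + (22801/1107312 - 1976062/18046)) = -256852*(-695111 + (22801*(1/1107312) - 1976062*1/18046)) = -256852*(-695111 + (22801/1107312 - 988031/9023)) = -256852*(-695111 - 1093852849249/9991276176) = -256852*(-6946139826824785/9991276176) = 446032476699899919205/2497819044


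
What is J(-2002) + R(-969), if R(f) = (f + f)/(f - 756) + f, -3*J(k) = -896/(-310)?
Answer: -51808717/53475 ≈ -968.84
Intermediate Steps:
J(k) = -448/465 (J(k) = -(-896)/(3*(-310)) = -(-896)*(-1)/(3*310) = -1/3*448/155 = -448/465)
R(f) = f + 2*f/(-756 + f) (R(f) = (2*f)/(-756 + f) + f = 2*f/(-756 + f) + f = f + 2*f/(-756 + f))
J(-2002) + R(-969) = -448/465 - 969*(-754 - 969)/(-756 - 969) = -448/465 - 969*(-1723)/(-1725) = -448/465 - 969*(-1/1725)*(-1723) = -448/465 - 556529/575 = -51808717/53475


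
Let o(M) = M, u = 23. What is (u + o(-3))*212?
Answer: 4240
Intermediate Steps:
(u + o(-3))*212 = (23 - 3)*212 = 20*212 = 4240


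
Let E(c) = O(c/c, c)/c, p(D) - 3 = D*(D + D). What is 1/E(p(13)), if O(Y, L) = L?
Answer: 1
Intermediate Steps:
p(D) = 3 + 2*D**2 (p(D) = 3 + D*(D + D) = 3 + D*(2*D) = 3 + 2*D**2)
E(c) = 1 (E(c) = c/c = 1)
1/E(p(13)) = 1/1 = 1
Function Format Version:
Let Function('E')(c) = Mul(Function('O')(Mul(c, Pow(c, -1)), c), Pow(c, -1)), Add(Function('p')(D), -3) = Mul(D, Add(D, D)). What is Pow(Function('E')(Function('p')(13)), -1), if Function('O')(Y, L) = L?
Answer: 1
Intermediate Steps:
Function('p')(D) = Add(3, Mul(2, Pow(D, 2))) (Function('p')(D) = Add(3, Mul(D, Add(D, D))) = Add(3, Mul(D, Mul(2, D))) = Add(3, Mul(2, Pow(D, 2))))
Function('E')(c) = 1 (Function('E')(c) = Mul(c, Pow(c, -1)) = 1)
Pow(Function('E')(Function('p')(13)), -1) = Pow(1, -1) = 1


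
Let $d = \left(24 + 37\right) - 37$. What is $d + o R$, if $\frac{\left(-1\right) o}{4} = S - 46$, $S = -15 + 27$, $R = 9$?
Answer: $1248$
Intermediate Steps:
$S = 12$
$d = 24$ ($d = 61 - 37 = 24$)
$o = 136$ ($o = - 4 \left(12 - 46\right) = \left(-4\right) \left(-34\right) = 136$)
$d + o R = 24 + 136 \cdot 9 = 24 + 1224 = 1248$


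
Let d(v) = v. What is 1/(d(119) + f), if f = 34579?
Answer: 1/34698 ≈ 2.8820e-5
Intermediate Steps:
1/(d(119) + f) = 1/(119 + 34579) = 1/34698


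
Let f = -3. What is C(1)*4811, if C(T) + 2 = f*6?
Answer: -96220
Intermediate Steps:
C(T) = -20 (C(T) = -2 - 3*6 = -2 - 18 = -20)
C(1)*4811 = -20*4811 = -96220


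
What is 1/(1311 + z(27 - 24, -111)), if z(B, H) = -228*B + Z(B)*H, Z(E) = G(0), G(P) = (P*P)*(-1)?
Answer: 1/627 ≈ 0.0015949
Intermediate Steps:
G(P) = -P² (G(P) = P²*(-1) = -P²)
Z(E) = 0 (Z(E) = -1*0² = -1*0 = 0)
z(B, H) = -228*B (z(B, H) = -228*B + 0*H = -228*B + 0 = -228*B)
1/(1311 + z(27 - 24, -111)) = 1/(1311 - 228*(27 - 24)) = 1/(1311 - 228*3) = 1/(1311 - 684) = 1/627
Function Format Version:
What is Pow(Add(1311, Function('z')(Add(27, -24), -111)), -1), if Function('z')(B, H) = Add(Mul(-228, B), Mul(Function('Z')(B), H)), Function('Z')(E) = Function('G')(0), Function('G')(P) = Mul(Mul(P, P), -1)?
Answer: Rational(1, 627) ≈ 0.0015949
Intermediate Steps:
Function('G')(P) = Mul(-1, Pow(P, 2)) (Function('G')(P) = Mul(Pow(P, 2), -1) = Mul(-1, Pow(P, 2)))
Function('Z')(E) = 0 (Function('Z')(E) = Mul(-1, Pow(0, 2)) = Mul(-1, 0) = 0)
Function('z')(B, H) = Mul(-228, B) (Function('z')(B, H) = Add(Mul(-228, B), Mul(0, H)) = Add(Mul(-228, B), 0) = Mul(-228, B))
Pow(Add(1311, Function('z')(Add(27, -24), -111)), -1) = Pow(Add(1311, Mul(-228, Add(27, -24))), -1) = Pow(Add(1311, Mul(-228, 3)), -1) = Pow(Add(1311, -684), -1) = Pow(627, -1) = Rational(1, 627)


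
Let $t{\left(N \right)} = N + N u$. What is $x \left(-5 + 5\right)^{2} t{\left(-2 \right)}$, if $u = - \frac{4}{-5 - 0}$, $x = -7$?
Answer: $0$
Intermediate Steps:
$u = \frac{4}{5}$ ($u = - \frac{4}{-5 + 0} = - \frac{4}{-5} = \left(-4\right) \left(- \frac{1}{5}\right) = \frac{4}{5} \approx 0.8$)
$t{\left(N \right)} = \frac{9 N}{5}$ ($t{\left(N \right)} = N + N \frac{4}{5} = N + \frac{4 N}{5} = \frac{9 N}{5}$)
$x \left(-5 + 5\right)^{2} t{\left(-2 \right)} = - 7 \left(-5 + 5\right)^{2} \cdot \frac{9}{5} \left(-2\right) = - 7 \cdot 0^{2} \left(- \frac{18}{5}\right) = \left(-7\right) 0 \left(- \frac{18}{5}\right) = 0 \left(- \frac{18}{5}\right) = 0$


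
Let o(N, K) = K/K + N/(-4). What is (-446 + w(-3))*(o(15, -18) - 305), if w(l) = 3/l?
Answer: 550257/4 ≈ 1.3756e+5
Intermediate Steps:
o(N, K) = 1 - N/4 (o(N, K) = 1 + N*(-1/4) = 1 - N/4)
(-446 + w(-3))*(o(15, -18) - 305) = (-446 + 3/(-3))*((1 - 1/4*15) - 305) = (-446 + 3*(-1/3))*((1 - 15/4) - 305) = (-446 - 1)*(-11/4 - 305) = -447*(-1231/4) = 550257/4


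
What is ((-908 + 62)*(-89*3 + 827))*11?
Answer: -5211360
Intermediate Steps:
((-908 + 62)*(-89*3 + 827))*11 = -846*(-267 + 827)*11 = -846*560*11 = -473760*11 = -5211360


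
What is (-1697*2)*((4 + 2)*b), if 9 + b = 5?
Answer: 81456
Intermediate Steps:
b = -4 (b = -9 + 5 = -4)
(-1697*2)*((4 + 2)*b) = (-1697*2)*((4 + 2)*(-4)) = -20364*(-4) = -3394*(-24) = 81456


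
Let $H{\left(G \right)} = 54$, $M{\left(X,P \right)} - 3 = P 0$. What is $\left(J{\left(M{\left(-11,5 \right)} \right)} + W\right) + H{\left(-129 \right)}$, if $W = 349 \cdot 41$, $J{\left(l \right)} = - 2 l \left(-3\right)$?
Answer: $14381$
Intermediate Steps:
$M{\left(X,P \right)} = 3$ ($M{\left(X,P \right)} = 3 + P 0 = 3 + 0 = 3$)
$J{\left(l \right)} = 6 l$
$W = 14309$
$\left(J{\left(M{\left(-11,5 \right)} \right)} + W\right) + H{\left(-129 \right)} = \left(6 \cdot 3 + 14309\right) + 54 = \left(18 + 14309\right) + 54 = 14327 + 54 = 14381$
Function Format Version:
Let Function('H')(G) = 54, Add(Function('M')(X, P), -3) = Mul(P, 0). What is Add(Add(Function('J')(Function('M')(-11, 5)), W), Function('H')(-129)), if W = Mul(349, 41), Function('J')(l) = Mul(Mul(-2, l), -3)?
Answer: 14381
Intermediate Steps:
Function('M')(X, P) = 3 (Function('M')(X, P) = Add(3, Mul(P, 0)) = Add(3, 0) = 3)
Function('J')(l) = Mul(6, l)
W = 14309
Add(Add(Function('J')(Function('M')(-11, 5)), W), Function('H')(-129)) = Add(Add(Mul(6, 3), 14309), 54) = Add(Add(18, 14309), 54) = Add(14327, 54) = 14381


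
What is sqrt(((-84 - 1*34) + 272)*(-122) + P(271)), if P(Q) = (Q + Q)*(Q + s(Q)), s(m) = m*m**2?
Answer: 4*sqrt(674205566) ≈ 1.0386e+5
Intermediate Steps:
s(m) = m**3
P(Q) = 2*Q*(Q + Q**3) (P(Q) = (Q + Q)*(Q + Q**3) = (2*Q)*(Q + Q**3) = 2*Q*(Q + Q**3))
sqrt(((-84 - 1*34) + 272)*(-122) + P(271)) = sqrt(((-84 - 1*34) + 272)*(-122) + 2*271**2*(1 + 271**2)) = sqrt(((-84 - 34) + 272)*(-122) + 2*73441*(1 + 73441)) = sqrt((-118 + 272)*(-122) + 2*73441*73442) = sqrt(154*(-122) + 10787307844) = sqrt(-18788 + 10787307844) = sqrt(10787289056) = 4*sqrt(674205566)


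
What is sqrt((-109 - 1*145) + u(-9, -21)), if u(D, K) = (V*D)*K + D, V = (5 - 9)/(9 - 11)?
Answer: sqrt(115) ≈ 10.724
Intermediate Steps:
V = 2 (V = -4/(-2) = -4*(-1/2) = 2)
u(D, K) = D + 2*D*K (u(D, K) = (2*D)*K + D = 2*D*K + D = D + 2*D*K)
sqrt((-109 - 1*145) + u(-9, -21)) = sqrt((-109 - 1*145) - 9*(1 + 2*(-21))) = sqrt((-109 - 145) - 9*(1 - 42)) = sqrt(-254 - 9*(-41)) = sqrt(-254 + 369) = sqrt(115)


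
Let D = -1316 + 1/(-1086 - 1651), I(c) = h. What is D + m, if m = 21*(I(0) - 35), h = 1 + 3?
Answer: -5383680/2737 ≈ -1967.0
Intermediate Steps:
h = 4
I(c) = 4
m = -651 (m = 21*(4 - 35) = 21*(-31) = -651)
D = -3601893/2737 (D = -1316 + 1/(-2737) = -1316 - 1/2737 = -3601893/2737 ≈ -1316.0)
D + m = -3601893/2737 - 651 = -5383680/2737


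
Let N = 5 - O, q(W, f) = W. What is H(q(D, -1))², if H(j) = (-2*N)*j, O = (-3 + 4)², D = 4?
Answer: 1024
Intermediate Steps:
O = 1 (O = 1² = 1)
N = 4 (N = 5 - 1*1 = 5 - 1 = 4)
H(j) = -8*j (H(j) = (-2*4)*j = -8*j)
H(q(D, -1))² = (-8*4)² = (-32)² = 1024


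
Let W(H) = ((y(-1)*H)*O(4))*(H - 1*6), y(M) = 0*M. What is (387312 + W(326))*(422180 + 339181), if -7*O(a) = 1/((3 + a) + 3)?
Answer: 294884251632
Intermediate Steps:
y(M) = 0
O(a) = -1/(7*(6 + a)) (O(a) = -1/(7*((3 + a) + 3)) = -1/(7*(6 + a)))
W(H) = 0 (W(H) = ((0*H)*(-1/(42 + 7*4)))*(H - 1*6) = (0*(-1/(42 + 28)))*(H - 6) = (0*(-1/70))*(-6 + H) = 0*(-6 + H) = 0)
(387312 + W(326))*(422180 + 339181) = (387312 + 0)*(422180 + 339181) = 387312*761361 = 294884251632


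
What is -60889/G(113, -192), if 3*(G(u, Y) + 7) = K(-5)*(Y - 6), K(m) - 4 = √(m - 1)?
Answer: 16500919/99577 - 4018674*I*√6/99577 ≈ 165.71 - 98.855*I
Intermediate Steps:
K(m) = 4 + √(-1 + m) (K(m) = 4 + √(m - 1) = 4 + √(-1 + m))
G(u, Y) = -7 + (-6 + Y)*(4 + I*√6)/3 (G(u, Y) = -7 + ((4 + √(-1 - 5))*(Y - 6))/3 = -7 + ((4 + √(-6))*(-6 + Y))/3 = -7 + ((4 + I*√6)*(-6 + Y))/3 = -7 + ((-6 + Y)*(4 + I*√6))/3 = -7 + (-6 + Y)*(4 + I*√6)/3)
-60889/G(113, -192) = -60889/(-15 - 2*I*√6 + (⅓)*(-192)*(4 + I*√6)) = -60889/(-15 - 2*I*√6 + (-256 - 64*I*√6)) = -60889/(-271 - 66*I*√6)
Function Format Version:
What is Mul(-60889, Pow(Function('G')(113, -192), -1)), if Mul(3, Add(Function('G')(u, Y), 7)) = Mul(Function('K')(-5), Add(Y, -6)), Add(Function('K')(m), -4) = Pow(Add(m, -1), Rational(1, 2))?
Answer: Add(Rational(16500919, 99577), Mul(Rational(-4018674, 99577), I, Pow(6, Rational(1, 2)))) ≈ Add(165.71, Mul(-98.855, I))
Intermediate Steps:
Function('K')(m) = Add(4, Pow(Add(-1, m), Rational(1, 2))) (Function('K')(m) = Add(4, Pow(Add(m, -1), Rational(1, 2))) = Add(4, Pow(Add(-1, m), Rational(1, 2))))
Function('G')(u, Y) = Add(-7, Mul(Rational(1, 3), Add(-6, Y), Add(4, Mul(I, Pow(6, Rational(1, 2)))))) (Function('G')(u, Y) = Add(-7, Mul(Rational(1, 3), Mul(Add(4, Pow(Add(-1, -5), Rational(1, 2))), Add(Y, -6)))) = Add(-7, Mul(Rational(1, 3), Mul(Add(4, Pow(-6, Rational(1, 2))), Add(-6, Y)))) = Add(-7, Mul(Rational(1, 3), Mul(Add(4, Mul(I, Pow(6, Rational(1, 2)))), Add(-6, Y)))) = Add(-7, Mul(Rational(1, 3), Mul(Add(-6, Y), Add(4, Mul(I, Pow(6, Rational(1, 2))))))) = Add(-7, Mul(Rational(1, 3), Add(-6, Y), Add(4, Mul(I, Pow(6, Rational(1, 2)))))))
Mul(-60889, Pow(Function('G')(113, -192), -1)) = Mul(-60889, Pow(Add(-15, Mul(-2, I, Pow(6, Rational(1, 2))), Mul(Rational(1, 3), -192, Add(4, Mul(I, Pow(6, Rational(1, 2)))))), -1)) = Mul(-60889, Pow(Add(-15, Mul(-2, I, Pow(6, Rational(1, 2))), Add(-256, Mul(-64, I, Pow(6, Rational(1, 2))))), -1)) = Mul(-60889, Pow(Add(-271, Mul(-66, I, Pow(6, Rational(1, 2)))), -1))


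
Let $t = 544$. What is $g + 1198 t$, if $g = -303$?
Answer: $651409$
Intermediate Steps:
$g + 1198 t = -303 + 1198 \cdot 544 = -303 + 651712 = 651409$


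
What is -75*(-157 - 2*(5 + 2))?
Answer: 12825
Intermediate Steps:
-75*(-157 - 2*(5 + 2)) = -75*(-157 - 2*7) = -75*(-157 - 14) = -75*(-171) = 12825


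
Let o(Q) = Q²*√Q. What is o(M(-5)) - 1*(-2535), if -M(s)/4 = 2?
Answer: 2535 + 128*I*√2 ≈ 2535.0 + 181.02*I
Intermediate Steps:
M(s) = -8 (M(s) = -4*2 = -8)
o(Q) = Q^(5/2)
o(M(-5)) - 1*(-2535) = (-8)^(5/2) - 1*(-2535) = 128*I*√2 + 2535 = 2535 + 128*I*√2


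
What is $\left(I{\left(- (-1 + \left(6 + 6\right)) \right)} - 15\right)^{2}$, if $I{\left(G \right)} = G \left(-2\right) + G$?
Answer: $16$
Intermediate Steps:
$I{\left(G \right)} = - G$ ($I{\left(G \right)} = - 2 G + G = - G$)
$\left(I{\left(- (-1 + \left(6 + 6\right)) \right)} - 15\right)^{2} = \left(- \left(-1\right) \left(-1 + \left(6 + 6\right)\right) - 15\right)^{2} = \left(- \left(-1\right) \left(-1 + 12\right) - 15\right)^{2} = \left(- \left(-1\right) 11 - 15\right)^{2} = \left(\left(-1\right) \left(-11\right) - 15\right)^{2} = \left(11 - 15\right)^{2} = \left(-4\right)^{2} = 16$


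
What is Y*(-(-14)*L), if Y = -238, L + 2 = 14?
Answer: -39984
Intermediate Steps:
L = 12 (L = -2 + 14 = 12)
Y*(-(-14)*L) = -(-3332)*(-1*12) = -(-3332)*(-12) = -238*168 = -39984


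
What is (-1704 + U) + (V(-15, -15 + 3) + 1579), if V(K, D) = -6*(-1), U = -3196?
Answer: -3315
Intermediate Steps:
V(K, D) = 6
(-1704 + U) + (V(-15, -15 + 3) + 1579) = (-1704 - 3196) + (6 + 1579) = -4900 + 1585 = -3315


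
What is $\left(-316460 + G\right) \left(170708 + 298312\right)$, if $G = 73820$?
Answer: $-113803012800$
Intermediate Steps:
$\left(-316460 + G\right) \left(170708 + 298312\right) = \left(-316460 + 73820\right) \left(170708 + 298312\right) = \left(-242640\right) 469020 = -113803012800$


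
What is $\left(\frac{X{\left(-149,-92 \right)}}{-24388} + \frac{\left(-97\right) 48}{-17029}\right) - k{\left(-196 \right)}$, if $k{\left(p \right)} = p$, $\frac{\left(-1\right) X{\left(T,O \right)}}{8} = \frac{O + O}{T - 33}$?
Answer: $\frac{1854423608516}{9448148983} \approx 196.27$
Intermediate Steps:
$X{\left(T,O \right)} = - \frac{16 O}{-33 + T}$ ($X{\left(T,O \right)} = - 8 \frac{O + O}{T - 33} = - 8 \frac{2 O}{-33 + T} = - \frac{16 O}{-33 + T}$)
$\left(\frac{X{\left(-149,-92 \right)}}{-24388} + \frac{\left(-97\right) 48}{-17029}\right) - k{\left(-196 \right)} = \left(\frac{\left(-16\right) \left(-92\right) \frac{1}{-33 - 149}}{-24388} + \frac{\left(-97\right) 48}{-17029}\right) - -196 = \left(\left(-16\right) \left(-92\right) \frac{1}{-182} \left(- \frac{1}{24388}\right) - - \frac{4656}{17029}\right) + 196 = \left(\left(-16\right) \left(-92\right) \left(- \frac{1}{182}\right) \left(- \frac{1}{24388}\right) + \frac{4656}{17029}\right) + 196 = \left(\left(- \frac{736}{91}\right) \left(- \frac{1}{24388}\right) + \frac{4656}{17029}\right) + 196 = \left(\frac{184}{554827} + \frac{4656}{17029}\right) + 196 = \frac{2586407848}{9448148983} + 196 = \frac{1854423608516}{9448148983}$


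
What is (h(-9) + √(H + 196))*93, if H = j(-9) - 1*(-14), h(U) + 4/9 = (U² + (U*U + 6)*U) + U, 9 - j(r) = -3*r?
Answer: -198493/3 + 744*√3 ≈ -64876.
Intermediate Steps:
j(r) = 9 + 3*r (j(r) = 9 - (-3)*r = 9 + 3*r)
h(U) = -4/9 + U + U² + U*(6 + U²) (h(U) = -4/9 + ((U² + (U*U + 6)*U) + U) = -4/9 + ((U² + (U² + 6)*U) + U) = -4/9 + ((U² + (6 + U²)*U) + U) = -4/9 + ((U² + U*(6 + U²)) + U) = -4/9 + (U + U² + U*(6 + U²)) = -4/9 + U + U² + U*(6 + U²))
H = -4 (H = (9 + 3*(-9)) - 1*(-14) = (9 - 27) + 14 = -18 + 14 = -4)
(h(-9) + √(H + 196))*93 = ((-4/9 + (-9)² + (-9)³ + 7*(-9)) + √(-4 + 196))*93 = ((-4/9 + 81 - 729 - 63) + √192)*93 = (-6403/9 + 8*√3)*93 = -198493/3 + 744*√3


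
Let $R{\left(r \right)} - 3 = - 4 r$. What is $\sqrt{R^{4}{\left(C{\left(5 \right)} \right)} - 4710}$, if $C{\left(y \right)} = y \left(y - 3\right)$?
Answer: $\sqrt{1869451} \approx 1367.3$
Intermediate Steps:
$C{\left(y \right)} = y \left(-3 + y\right)$
$R{\left(r \right)} = 3 - 4 r$
$\sqrt{R^{4}{\left(C{\left(5 \right)} \right)} - 4710} = \sqrt{\left(3 - 4 \cdot 5 \left(-3 + 5\right)\right)^{4} - 4710} = \sqrt{\left(3 - 4 \cdot 5 \cdot 2\right)^{4} - 4710} = \sqrt{\left(3 - 40\right)^{4} - 4710} = \sqrt{\left(-37\right)^{4} - 4710} = \sqrt{1874161 - 4710} = \sqrt{1869451}$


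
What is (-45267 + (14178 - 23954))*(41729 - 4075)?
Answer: -2072589122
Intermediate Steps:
(-45267 + (14178 - 23954))*(41729 - 4075) = (-45267 - 9776)*37654 = -55043*37654 = -2072589122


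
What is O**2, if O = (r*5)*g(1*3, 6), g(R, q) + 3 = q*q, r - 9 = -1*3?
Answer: 980100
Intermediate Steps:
r = 6 (r = 9 - 1*3 = 9 - 3 = 6)
g(R, q) = -3 + q**2 (g(R, q) = -3 + q*q = -3 + q**2)
O = 990 (O = (6*5)*(-3 + 6**2) = 30*(-3 + 36) = 30*33 = 990)
O**2 = 990**2 = 980100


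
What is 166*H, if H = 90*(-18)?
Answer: -268920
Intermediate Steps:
H = -1620
166*H = 166*(-1620) = -268920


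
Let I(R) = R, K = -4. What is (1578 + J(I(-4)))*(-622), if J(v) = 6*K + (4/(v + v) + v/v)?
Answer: -966899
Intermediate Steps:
J(v) = -23 + 2/v (J(v) = 6*(-4) + (4/(v + v) + v/v) = -24 + (4/((2*v)) + 1) = -24 + (4*(1/(2*v)) + 1) = -24 + (2/v + 1) = -24 + (1 + 2/v) = -23 + 2/v)
(1578 + J(I(-4)))*(-622) = (1578 + (-23 + 2/(-4)))*(-622) = (1578 + (-23 + 2*(-¼)))*(-622) = (1578 + (-23 - ½))*(-622) = (1578 - 47/2)*(-622) = (3109/2)*(-622) = -966899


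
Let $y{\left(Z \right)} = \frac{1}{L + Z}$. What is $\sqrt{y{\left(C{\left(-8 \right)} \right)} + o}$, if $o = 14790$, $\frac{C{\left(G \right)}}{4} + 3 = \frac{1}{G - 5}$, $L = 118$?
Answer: $\frac{\sqrt{27921703902}}{1374} \approx 121.61$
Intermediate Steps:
$C{\left(G \right)} = -12 + \frac{4}{-5 + G}$ ($C{\left(G \right)} = -12 + \frac{4}{G - 5} = -12 + \frac{4}{-5 + G}$)
$y{\left(Z \right)} = \frac{1}{118 + Z}$
$\sqrt{y{\left(C{\left(-8 \right)} \right)} + o} = \sqrt{\frac{1}{118 + \frac{4 \left(16 - -24\right)}{-5 - 8}} + 14790} = \sqrt{\frac{1}{118 + \frac{4 \left(16 + 24\right)}{-13}} + 14790} = \sqrt{\frac{1}{118 + 4 \left(- \frac{1}{13}\right) 40} + 14790} = \sqrt{\frac{1}{118 - \frac{160}{13}} + 14790} = \sqrt{\frac{1}{\frac{1374}{13}} + 14790} = \sqrt{\frac{13}{1374} + 14790} = \sqrt{\frac{20321473}{1374}} = \frac{\sqrt{27921703902}}{1374}$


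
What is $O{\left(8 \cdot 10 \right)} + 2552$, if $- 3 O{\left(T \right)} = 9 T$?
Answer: $2312$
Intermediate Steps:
$O{\left(T \right)} = - 3 T$ ($O{\left(T \right)} = - \frac{9 T}{3} = - 3 T$)
$O{\left(8 \cdot 10 \right)} + 2552 = - 3 \cdot 8 \cdot 10 + 2552 = \left(-3\right) 80 + 2552 = -240 + 2552 = 2312$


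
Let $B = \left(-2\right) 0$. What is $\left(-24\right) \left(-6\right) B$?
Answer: $0$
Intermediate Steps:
$B = 0$
$\left(-24\right) \left(-6\right) B = \left(-24\right) \left(-6\right) 0 = 144 \cdot 0 = 0$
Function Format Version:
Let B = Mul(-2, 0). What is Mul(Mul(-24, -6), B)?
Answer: 0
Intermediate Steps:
B = 0
Mul(Mul(-24, -6), B) = Mul(Mul(-24, -6), 0) = Mul(144, 0) = 0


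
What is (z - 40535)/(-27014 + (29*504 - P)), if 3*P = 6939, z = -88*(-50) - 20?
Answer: 36155/14711 ≈ 2.4577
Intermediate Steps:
z = 4380 (z = 4400 - 20 = 4380)
P = 2313 (P = (⅓)*6939 = 2313)
(z - 40535)/(-27014 + (29*504 - P)) = (4380 - 40535)/(-27014 + (29*504 - 1*2313)) = -36155/(-27014 + (14616 - 2313)) = -36155/(-27014 + 12303) = -36155/(-14711) = -36155*(-1/14711) = 36155/14711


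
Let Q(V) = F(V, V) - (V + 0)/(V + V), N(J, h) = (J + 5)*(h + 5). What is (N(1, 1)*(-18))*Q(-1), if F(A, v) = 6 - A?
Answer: -4212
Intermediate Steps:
N(J, h) = (5 + J)*(5 + h)
Q(V) = 11/2 - V (Q(V) = (6 - V) - (V + 0)/(V + V) = (6 - V) - V/(2*V) = (6 - V) - V*1/(2*V) = (6 - V) - 1*½ = (6 - V) - ½ = 11/2 - V)
(N(1, 1)*(-18))*Q(-1) = ((25 + 5*1 + 5*1 + 1*1)*(-18))*(11/2 - 1*(-1)) = ((25 + 5 + 5 + 1)*(-18))*(11/2 + 1) = (36*(-18))*(13/2) = -648*13/2 = -4212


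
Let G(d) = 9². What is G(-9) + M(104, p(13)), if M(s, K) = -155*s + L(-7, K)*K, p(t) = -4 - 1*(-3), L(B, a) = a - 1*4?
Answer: -16034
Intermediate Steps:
L(B, a) = -4 + a (L(B, a) = a - 4 = -4 + a)
p(t) = -1 (p(t) = -4 + 3 = -1)
M(s, K) = -155*s + K*(-4 + K) (M(s, K) = -155*s + (-4 + K)*K = -155*s + K*(-4 + K))
G(d) = 81
G(-9) + M(104, p(13)) = 81 + (-155*104 - (-4 - 1)) = 81 + (-16120 - 1*(-5)) = 81 + (-16120 + 5) = 81 - 16115 = -16034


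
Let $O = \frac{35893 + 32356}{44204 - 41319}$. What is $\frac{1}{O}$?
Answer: $\frac{2885}{68249} \approx 0.042272$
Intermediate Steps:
$O = \frac{68249}{2885} \approx 23.656$
$\frac{1}{O} = \frac{1}{\frac{68249}{2885}} = \frac{2885}{68249}$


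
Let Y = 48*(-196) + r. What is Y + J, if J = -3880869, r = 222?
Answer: -3890055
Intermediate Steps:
Y = -9186 (Y = 48*(-196) + 222 = -9408 + 222 = -9186)
Y + J = -9186 - 3880869 = -3890055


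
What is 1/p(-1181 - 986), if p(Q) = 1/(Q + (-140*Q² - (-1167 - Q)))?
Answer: -657427627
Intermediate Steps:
p(Q) = 1/(1167 - 140*Q² + 2*Q) (p(Q) = 1/(Q + (-140*Q² + (1167 + Q))) = 1/(Q + (1167 + Q - 140*Q²)) = 1/(1167 - 140*Q² + 2*Q))
1/p(-1181 - 986) = 1/(1/(1167 - 140*(-1181 - 986)² + 2*(-1181 - 986))) = 1/(1/(1167 - 140*(-2167)² + 2*(-2167))) = 1/(1/(1167 - 140*4695889 - 4334)) = 1/(1/(1167 - 657424460 - 4334)) = 1/(1/(-657427627)) = 1/(-1/657427627) = -657427627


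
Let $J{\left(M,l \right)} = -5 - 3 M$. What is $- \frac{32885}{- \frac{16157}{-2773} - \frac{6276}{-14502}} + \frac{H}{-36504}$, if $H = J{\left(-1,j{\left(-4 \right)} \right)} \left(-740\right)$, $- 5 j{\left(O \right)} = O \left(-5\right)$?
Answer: $- \frac{25787757606050}{4908387159} \approx -5253.8$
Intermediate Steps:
$j{\left(O \right)} = O$ ($j{\left(O \right)} = - \frac{O \left(-5\right)}{5} = - \frac{\left(-5\right) O}{5} = O$)
$H = 1480$ ($H = \left(-5 - -3\right) \left(-740\right) = \left(-5 + 3\right) \left(-740\right) = \left(-2\right) \left(-740\right) = 1480$)
$- \frac{32885}{- \frac{16157}{-2773} - \frac{6276}{-14502}} + \frac{H}{-36504} = - \frac{32885}{- \frac{16157}{-2773} - \frac{6276}{-14502}} + \frac{1480}{-36504} = - \frac{32885}{\left(-16157\right) \left(- \frac{1}{2773}\right) - - \frac{1046}{2417}} + 1480 \left(- \frac{1}{36504}\right) = - \frac{32885}{\frac{16157}{2773} + \frac{1046}{2417}} - \frac{185}{4563} = - \frac{32885}{\frac{41952027}{6702341}} - \frac{185}{4563} = \left(-32885\right) \frac{6702341}{41952027} - \frac{185}{4563} = - \frac{220406483785}{41952027} - \frac{185}{4563} = - \frac{25787757606050}{4908387159}$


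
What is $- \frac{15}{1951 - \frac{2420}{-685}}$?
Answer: $- \frac{685}{89257} \approx -0.0076745$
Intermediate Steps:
$- \frac{15}{1951 - \frac{2420}{-685}} = - \frac{15}{1951 - - \frac{484}{137}} = - \frac{15}{1951 + \frac{484}{137}} = - \frac{15}{\frac{267771}{137}} = \left(-15\right) \frac{137}{267771} = - \frac{685}{89257}$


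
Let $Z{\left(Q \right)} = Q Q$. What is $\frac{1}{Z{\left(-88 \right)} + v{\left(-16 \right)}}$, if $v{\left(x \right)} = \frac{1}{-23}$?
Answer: $\frac{23}{178111} \approx 0.00012913$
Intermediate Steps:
$v{\left(x \right)} = - \frac{1}{23}$
$Z{\left(Q \right)} = Q^{2}$
$\frac{1}{Z{\left(-88 \right)} + v{\left(-16 \right)}} = \frac{1}{\left(-88\right)^{2} - \frac{1}{23}} = \frac{1}{7744 - \frac{1}{23}} = \frac{1}{\frac{178111}{23}} = \frac{23}{178111}$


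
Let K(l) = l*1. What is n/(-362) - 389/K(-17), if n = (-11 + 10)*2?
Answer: 70426/3077 ≈ 22.888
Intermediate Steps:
K(l) = l
n = -2 (n = -1*2 = -2)
n/(-362) - 389/K(-17) = -2/(-362) - 389/(-17) = -2*(-1/362) - 389*(-1/17) = 1/181 + 389/17 = 70426/3077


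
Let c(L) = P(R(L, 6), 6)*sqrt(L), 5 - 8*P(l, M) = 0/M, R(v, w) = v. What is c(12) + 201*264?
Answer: 53064 + 5*sqrt(3)/4 ≈ 53066.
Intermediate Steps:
P(l, M) = 5/8 (P(l, M) = 5/8 - 0/M = 5/8 - 1/8*0 = 5/8 + 0 = 5/8)
c(L) = 5*sqrt(L)/8
c(12) + 201*264 = 5*sqrt(12)/8 + 201*264 = 5*(2*sqrt(3))/8 + 53064 = 5*sqrt(3)/4 + 53064 = 53064 + 5*sqrt(3)/4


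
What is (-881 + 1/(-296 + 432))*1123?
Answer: -134552245/136 ≈ -9.8936e+5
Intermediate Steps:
(-881 + 1/(-296 + 432))*1123 = (-881 + 1/136)*1123 = -119815/136*1123 = -134552245/136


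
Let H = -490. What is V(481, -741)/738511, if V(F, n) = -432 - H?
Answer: 58/738511 ≈ 7.8536e-5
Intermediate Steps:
V(F, n) = 58 (V(F, n) = -432 - 1*(-490) = -432 + 490 = 58)
V(481, -741)/738511 = 58/738511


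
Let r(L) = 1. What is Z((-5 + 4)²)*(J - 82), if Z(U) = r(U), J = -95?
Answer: -177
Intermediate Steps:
Z(U) = 1
Z((-5 + 4)²)*(J - 82) = 1*(-95 - 82) = 1*(-177) = -177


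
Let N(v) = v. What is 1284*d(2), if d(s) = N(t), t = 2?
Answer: 2568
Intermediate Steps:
d(s) = 2
1284*d(2) = 1284*2 = 2568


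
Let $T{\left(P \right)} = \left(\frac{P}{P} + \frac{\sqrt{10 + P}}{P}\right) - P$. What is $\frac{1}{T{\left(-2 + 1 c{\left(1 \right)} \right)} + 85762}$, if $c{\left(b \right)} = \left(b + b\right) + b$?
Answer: $\frac{85762}{7355120633} - \frac{\sqrt{11}}{7355120633} \approx 1.166 \cdot 10^{-5}$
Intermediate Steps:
$c{\left(b \right)} = 3 b$ ($c{\left(b \right)} = 2 b + b = 3 b$)
$T{\left(P \right)} = 1 - P + \frac{\sqrt{10 + P}}{P}$ ($T{\left(P \right)} = \left(1 + \frac{\sqrt{10 + P}}{P}\right) - P = 1 - P + \frac{\sqrt{10 + P}}{P}$)
$\frac{1}{T{\left(-2 + 1 c{\left(1 \right)} \right)} + 85762} = \frac{1}{\left(1 - \left(-2 + 1 \cdot 3 \cdot 1\right) + \frac{\sqrt{10 - \left(2 - 3 \cdot 1\right)}}{-2 + 1 \cdot 3 \cdot 1}\right) + 85762} = \frac{1}{\left(1 - \left(-2 + 1 \cdot 3\right) + \frac{\sqrt{10 + \left(-2 + 1 \cdot 3\right)}}{-2 + 1 \cdot 3}\right) + 85762} = \frac{1}{\left(1 - \left(-2 + 3\right) + \frac{\sqrt{10 + \left(-2 + 3\right)}}{-2 + 3}\right) + 85762} = \frac{1}{\left(1 - 1 + \frac{\sqrt{10 + 1}}{1}\right) + 85762} = \frac{1}{\left(1 - 1 + 1 \sqrt{11}\right) + 85762} = \frac{1}{\left(1 - 1 + \sqrt{11}\right) + 85762} = \frac{1}{\sqrt{11} + 85762} = \frac{1}{85762 + \sqrt{11}}$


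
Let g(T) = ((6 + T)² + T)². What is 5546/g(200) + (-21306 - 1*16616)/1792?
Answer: -2154240071465/101798395776 ≈ -21.162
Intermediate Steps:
g(T) = (T + (6 + T)²)²
5546/g(200) + (-21306 - 1*16616)/1792 = 5546/((200 + (6 + 200)²)²) + (-21306 - 1*16616)/1792 = 5546/((200 + 206²)²) + (-21306 - 16616)*(1/1792) = 5546/((200 + 42436)²) - 37922*1/1792 = 5546/(42636²) - 18961/896 = 5546/1817828496 - 18961/896 = 5546*(1/1817828496) - 18961/896 = 2773/908914248 - 18961/896 = -2154240071465/101798395776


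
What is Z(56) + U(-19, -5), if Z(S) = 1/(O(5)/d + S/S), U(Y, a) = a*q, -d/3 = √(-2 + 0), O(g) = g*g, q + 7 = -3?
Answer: 32168/643 - 75*I*√2/643 ≈ 50.028 - 0.16495*I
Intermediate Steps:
q = -10 (q = -7 - 3 = -10)
O(g) = g²
d = -3*I*√2 (d = -3*√(-2 + 0) = -3*I*√2 ≈ -4.2426*I)
U(Y, a) = -10*a (U(Y, a) = a*(-10) = -10*a)
Z(S) = 1/(1 + 25*I*√2/6) (Z(S) = 1/(5²/((-3*I*√2)) + S/S) = 1/(25*(I*√2/6) + 1) = 1/(25*I*√2/6 + 1) = 1/(1 + 25*I*√2/6))
Z(56) + U(-19, -5) = 3*√2/(3*√2 + 25*I) - 10*(-5) = 3*√2/(3*√2 + 25*I) + 50 = 50 + 3*√2/(3*√2 + 25*I)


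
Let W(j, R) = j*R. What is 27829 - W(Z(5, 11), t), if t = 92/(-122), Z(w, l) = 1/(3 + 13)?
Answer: 13580575/488 ≈ 27829.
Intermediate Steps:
Z(w, l) = 1/16
t = -46/61 (t = 92*(-1/122) = -46/61 ≈ -0.75410)
W(j, R) = R*j
27829 - W(Z(5, 11), t) = 27829 - (-46)/(61*16) = 27829 - 1*(-23/488) = 27829 + 23/488 = 13580575/488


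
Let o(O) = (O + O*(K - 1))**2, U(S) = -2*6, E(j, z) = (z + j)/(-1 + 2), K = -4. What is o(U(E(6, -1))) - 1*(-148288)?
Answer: 150592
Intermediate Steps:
E(j, z) = j + z (E(j, z) = (j + z)/1 = (j + z)*1 = j + z)
U(S) = -12
o(O) = 16*O**2 (o(O) = (O + O*(-4 - 1))**2 = (O + O*(-5))**2 = (O - 5*O)**2 = (-4*O)**2 = 16*O**2)
o(U(E(6, -1))) - 1*(-148288) = 16*(-12)**2 - 1*(-148288) = 16*144 + 148288 = 2304 + 148288 = 150592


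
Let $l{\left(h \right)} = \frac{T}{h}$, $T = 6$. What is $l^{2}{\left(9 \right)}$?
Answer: $\frac{4}{9} \approx 0.44444$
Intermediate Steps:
$l{\left(h \right)} = \frac{6}{h}$
$l^{2}{\left(9 \right)} = \left(\frac{6}{9}\right)^{2} = \left(6 \cdot \frac{1}{9}\right)^{2} = \left(\frac{2}{3}\right)^{2} = \frac{4}{9}$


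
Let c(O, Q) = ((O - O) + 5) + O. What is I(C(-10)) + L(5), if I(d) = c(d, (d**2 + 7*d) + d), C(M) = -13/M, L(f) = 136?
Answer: 1423/10 ≈ 142.30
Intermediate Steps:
c(O, Q) = 5 + O (c(O, Q) = (0 + 5) + O = 5 + O)
I(d) = 5 + d
I(C(-10)) + L(5) = (5 - 13/(-10)) + 136 = (5 - 13*(-1/10)) + 136 = (5 + 13/10) + 136 = 63/10 + 136 = 1423/10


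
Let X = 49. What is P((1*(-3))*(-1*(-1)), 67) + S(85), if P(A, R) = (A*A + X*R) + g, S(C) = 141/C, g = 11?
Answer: 280896/85 ≈ 3304.7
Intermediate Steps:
P(A, R) = 11 + A**2 + 49*R (P(A, R) = (A*A + 49*R) + 11 = (A**2 + 49*R) + 11 = 11 + A**2 + 49*R)
P((1*(-3))*(-1*(-1)), 67) + S(85) = (11 + ((1*(-3))*(-1*(-1)))**2 + 49*67) + 141/85 = (11 + (-3*1)**2 + 3283) + 141*(1/85) = (11 + (-3)**2 + 3283) + 141/85 = (11 + 9 + 3283) + 141/85 = 3303 + 141/85 = 280896/85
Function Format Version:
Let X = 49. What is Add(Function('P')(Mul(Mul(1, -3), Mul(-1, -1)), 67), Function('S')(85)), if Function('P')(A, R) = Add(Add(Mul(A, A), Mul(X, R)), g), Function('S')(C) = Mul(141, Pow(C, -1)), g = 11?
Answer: Rational(280896, 85) ≈ 3304.7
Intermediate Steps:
Function('P')(A, R) = Add(11, Pow(A, 2), Mul(49, R)) (Function('P')(A, R) = Add(Add(Mul(A, A), Mul(49, R)), 11) = Add(Add(Pow(A, 2), Mul(49, R)), 11) = Add(11, Pow(A, 2), Mul(49, R)))
Add(Function('P')(Mul(Mul(1, -3), Mul(-1, -1)), 67), Function('S')(85)) = Add(Add(11, Pow(Mul(Mul(1, -3), Mul(-1, -1)), 2), Mul(49, 67)), Mul(141, Pow(85, -1))) = Add(Add(11, Pow(Mul(-3, 1), 2), 3283), Mul(141, Rational(1, 85))) = Add(Add(11, Pow(-3, 2), 3283), Rational(141, 85)) = Add(Add(11, 9, 3283), Rational(141, 85)) = Add(3303, Rational(141, 85)) = Rational(280896, 85)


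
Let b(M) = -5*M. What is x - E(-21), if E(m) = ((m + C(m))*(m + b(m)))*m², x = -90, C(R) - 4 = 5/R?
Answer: 638478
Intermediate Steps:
C(R) = 4 + 5/R
E(m) = -4*m³*(4 + m + 5/m) (E(m) = ((m + (4 + 5/m))*(m - 5*m))*m² = ((4 + m + 5/m)*(-4*m))*m² = (-4*m*(4 + m + 5/m))*m² = -4*m³*(4 + m + 5/m))
x - E(-21) = -90 - 4*(-21)²*(-5 - 1*(-21)² - 4*(-21)) = -90 - 4*441*(-5 - 1*441 + 84) = -90 - 4*441*(-5 - 441 + 84) = -90 - 4*441*(-362) = -90 - 1*(-638568) = -90 + 638568 = 638478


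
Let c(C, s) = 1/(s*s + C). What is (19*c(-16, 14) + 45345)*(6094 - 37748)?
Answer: -129181857413/90 ≈ -1.4354e+9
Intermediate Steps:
c(C, s) = 1/(C + s**2) (c(C, s) = 1/(s**2 + C) = 1/(C + s**2))
(19*c(-16, 14) + 45345)*(6094 - 37748) = (19/(-16 + 14**2) + 45345)*(6094 - 37748) = (19/(-16 + 196) + 45345)*(-31654) = (19/180 + 45345)*(-31654) = (8162119/180)*(-31654) = -129181857413/90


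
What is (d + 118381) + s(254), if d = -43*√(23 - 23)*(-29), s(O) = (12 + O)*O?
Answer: 185945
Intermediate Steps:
s(O) = O*(12 + O)
d = 0 (d = -43*√0*(-29) = -43*0*(-29) = 0*(-29) = 0)
(d + 118381) + s(254) = (0 + 118381) + 254*(12 + 254) = 118381 + 254*266 = 118381 + 67564 = 185945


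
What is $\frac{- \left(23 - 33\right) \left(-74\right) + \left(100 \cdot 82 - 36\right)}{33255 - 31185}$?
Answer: $\frac{3712}{1035} \approx 3.5865$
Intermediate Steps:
$\frac{- \left(23 - 33\right) \left(-74\right) + \left(100 \cdot 82 - 36\right)}{33255 - 31185} = \frac{- \left(-10\right) \left(-74\right) + \left(8200 - 36\right)}{2070} = \left(\left(-1\right) 740 + 8164\right) \frac{1}{2070} = \left(-740 + 8164\right) \frac{1}{2070} = 7424 \cdot \frac{1}{2070} = \frac{3712}{1035}$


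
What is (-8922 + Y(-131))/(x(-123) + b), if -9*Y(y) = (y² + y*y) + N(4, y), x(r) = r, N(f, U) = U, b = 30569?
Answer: -12721/30446 ≈ -0.41782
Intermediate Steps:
Y(y) = -2*y²/9 - y/9 (Y(y) = -((y² + y*y) + y)/9 = -((y² + y²) + y)/9 = -(2*y² + y)/9 = -(y + 2*y²)/9 = -2*y²/9 - y/9)
(-8922 + Y(-131))/(x(-123) + b) = (-8922 + (⅑)*(-131)*(-1 - 2*(-131)))/(-123 + 30569) = (-8922 + (⅑)*(-131)*(-1 + 262))/30446 = (-8922 + (⅑)*(-131)*261)*(1/30446) = (-8922 - 3799)*(1/30446) = -12721*1/30446 = -12721/30446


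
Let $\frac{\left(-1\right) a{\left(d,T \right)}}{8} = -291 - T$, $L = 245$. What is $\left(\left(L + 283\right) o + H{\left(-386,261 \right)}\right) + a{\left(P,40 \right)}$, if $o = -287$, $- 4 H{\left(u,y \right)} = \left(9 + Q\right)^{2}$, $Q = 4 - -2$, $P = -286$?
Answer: $- \frac{595777}{4} \approx -1.4894 \cdot 10^{5}$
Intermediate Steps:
$Q = 6$ ($Q = 4 + 2 = 6$)
$H{\left(u,y \right)} = - \frac{225}{4}$ ($H{\left(u,y \right)} = - \frac{\left(9 + 6\right)^{2}}{4} = - \frac{15^{2}}{4} = \left(- \frac{1}{4}\right) 225 = - \frac{225}{4}$)
$a{\left(d,T \right)} = 2328 + 8 T$ ($a{\left(d,T \right)} = - 8 \left(-291 - T\right) = 2328 + 8 T$)
$\left(\left(L + 283\right) o + H{\left(-386,261 \right)}\right) + a{\left(P,40 \right)} = \left(\left(245 + 283\right) \left(-287\right) - \frac{225}{4}\right) + \left(2328 + 8 \cdot 40\right) = \left(528 \left(-287\right) - \frac{225}{4}\right) + \left(2328 + 320\right) = \left(-151536 - \frac{225}{4}\right) + 2648 = - \frac{606369}{4} + 2648 = - \frac{595777}{4}$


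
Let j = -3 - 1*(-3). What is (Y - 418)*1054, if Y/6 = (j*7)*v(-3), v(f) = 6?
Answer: -440572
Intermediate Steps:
j = 0 (j = -3 + 3 = 0)
Y = 0 (Y = 6*((0*7)*6) = 6*(0*6) = 6*0 = 0)
(Y - 418)*1054 = (0 - 418)*1054 = -418*1054 = -440572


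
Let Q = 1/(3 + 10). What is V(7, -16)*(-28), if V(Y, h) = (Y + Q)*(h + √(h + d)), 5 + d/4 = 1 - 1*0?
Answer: 41216/13 - 10304*I*√2/13 ≈ 3170.5 - 1120.9*I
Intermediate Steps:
d = -16 (d = -20 + 4*(1 - 1*0) = -20 + 4*(1 + 0) = -20 + 4*1 = -20 + 4 = -16)
Q = 1/13 ≈ 0.076923
V(Y, h) = (1/13 + Y)*(h + √(-16 + h)) (V(Y, h) = (Y + 1/13)*(h + √(h - 16)) = (1/13 + Y)*(h + √(-16 + h)))
V(7, -16)*(-28) = ((1/13)*(-16) + √(-16 - 16)/13 + 7*(-16) + 7*√(-16 - 16))*(-28) = (-16/13 + √(-32)/13 - 112 + 7*√(-32))*(-28) = (-16/13 + (4*I*√2)/13 - 112 + 7*(4*I*√2))*(-28) = (-16/13 + 4*I*√2/13 - 112 + 28*I*√2)*(-28) = (-1472/13 + 368*I*√2/13)*(-28) = 41216/13 - 10304*I*√2/13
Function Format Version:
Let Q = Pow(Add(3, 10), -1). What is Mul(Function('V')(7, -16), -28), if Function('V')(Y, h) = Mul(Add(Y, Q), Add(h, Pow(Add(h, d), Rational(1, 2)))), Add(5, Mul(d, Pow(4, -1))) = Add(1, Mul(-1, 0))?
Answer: Add(Rational(41216, 13), Mul(Rational(-10304, 13), I, Pow(2, Rational(1, 2)))) ≈ Add(3170.5, Mul(-1120.9, I))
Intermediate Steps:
d = -16 (d = Add(-20, Mul(4, Add(1, Mul(-1, 0)))) = Add(-20, Mul(4, Add(1, 0))) = Add(-20, Mul(4, 1)) = Add(-20, 4) = -16)
Q = Rational(1, 13) (Q = Pow(13, -1) = Rational(1, 13) ≈ 0.076923)
Function('V')(Y, h) = Mul(Add(Rational(1, 13), Y), Add(h, Pow(Add(-16, h), Rational(1, 2)))) (Function('V')(Y, h) = Mul(Add(Y, Rational(1, 13)), Add(h, Pow(Add(h, -16), Rational(1, 2)))) = Mul(Add(Rational(1, 13), Y), Add(h, Pow(Add(-16, h), Rational(1, 2)))))
Mul(Function('V')(7, -16), -28) = Mul(Add(Mul(Rational(1, 13), -16), Mul(Rational(1, 13), Pow(Add(-16, -16), Rational(1, 2))), Mul(7, -16), Mul(7, Pow(Add(-16, -16), Rational(1, 2)))), -28) = Mul(Add(Rational(-16, 13), Mul(Rational(1, 13), Pow(-32, Rational(1, 2))), -112, Mul(7, Pow(-32, Rational(1, 2)))), -28) = Mul(Add(Rational(-16, 13), Mul(Rational(1, 13), Mul(4, I, Pow(2, Rational(1, 2)))), -112, Mul(7, Mul(4, I, Pow(2, Rational(1, 2))))), -28) = Mul(Add(Rational(-16, 13), Mul(Rational(4, 13), I, Pow(2, Rational(1, 2))), -112, Mul(28, I, Pow(2, Rational(1, 2)))), -28) = Mul(Add(Rational(-1472, 13), Mul(Rational(368, 13), I, Pow(2, Rational(1, 2)))), -28) = Add(Rational(41216, 13), Mul(Rational(-10304, 13), I, Pow(2, Rational(1, 2))))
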